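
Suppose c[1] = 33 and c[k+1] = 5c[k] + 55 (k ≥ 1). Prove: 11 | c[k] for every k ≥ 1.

Base case: c[1] = 33 = 11·3, so 11 | c[1].
Assume 11 | c[r], so c[r] = 11t for some integer t.
Then c[r+1] = 5c[r] + 55 = 5·(11t) + 55 = 11(5t + 5), so 11 | c[r+1].
So the property holds for r+1, and by induction 11 | c[k] for all k ≥ 1.

11 | c[k]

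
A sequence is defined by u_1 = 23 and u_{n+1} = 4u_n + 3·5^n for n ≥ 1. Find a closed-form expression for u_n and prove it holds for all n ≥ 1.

Claim: u_n = 2·4^n + 3·5^n.

Base case: u_1 = 23, and 2·4^1 + 3·5^1 = 8 + 15 = 23.
Assume u_j = 2·4^j + 3·5^j for some j ≥ 1.
Then u_{j+1} = 4u_j + 3·5^j = 4·(2·4^j + 3·5^j) + 3·5^j = 2·4^{j+1} + 12·5^j + 3·5^j = 2·4^{j+1} + 15·5^j = 2·4^{j+1} + 3·5^{j+1}.
So the formula holds for j+1, and by induction u_n = 2·4^n + 3·5^n for all n ≥ 1.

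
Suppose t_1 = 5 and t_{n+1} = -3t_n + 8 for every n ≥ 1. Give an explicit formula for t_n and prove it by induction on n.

Claim: t_n = -(-3)^n + 2.

Base case: t_1 = 5, and -(-3)^1 + 2 = 3 + 2 = 5.
Assume t_m = -(-3)^m + 2 for some m ≥ 1.
Then t_{m+1} = -3t_m + 8 = -3·(-(-3)^m + 2) + 8 = 3·(-3)^m − 6 + 8 = -(-3)^{m+1} + 2.
So the formula holds for m+1, and by induction t_n = -(-3)^n + 2 for all n ≥ 1.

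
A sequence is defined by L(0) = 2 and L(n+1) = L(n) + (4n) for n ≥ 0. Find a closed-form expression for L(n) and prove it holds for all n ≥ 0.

Claim: L(n) = 2n^2 − 2n + 2.

Base case: L(0) = 2, and 2·0^2 − 2·0 + 2 = 2.
Assume L(r) = 2r^2 − 2r + 2.
Then L(r+1) = L(r) + (4r) = (2r^2 − 2r + 2) + (4r) = 2r^2 + 2r + 2,
and 2·(r+1)^2 − 2·(r+1) + 2 = 2r^2 + 2r + 2.
By induction, L(n) = 2n^2 − 2n + 2 for all n ≥ 0.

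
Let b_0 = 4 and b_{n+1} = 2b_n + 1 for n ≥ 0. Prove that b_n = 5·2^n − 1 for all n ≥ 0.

Base case: b_0 = 4, and 5·2^0 − 1 = 5 − 1 = 4.
Assume b_k = 5·2^k − 1 for some k ≥ 0.
Then b_{k+1} = 2b_k + 1 = 2·(5·2^k − 1) + 1 = 10·2^k − 2 + 1 = 5·2^{k+1} − 1.
So the formula holds for k+1, and by induction b_n = 5·2^n − 1 for all n ≥ 0.

b_n = 5·2^n − 1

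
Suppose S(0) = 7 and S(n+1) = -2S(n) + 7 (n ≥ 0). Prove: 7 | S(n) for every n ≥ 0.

Base case: S(0) = 7 = 7·1, so 7 | S(0).
Assume 7 | S(k), so S(k) = 7t for some integer t.
Then S(k+1) = -2S(k) + 7 = -2·(7t) + 7 = 7(-2t + 1), so 7 | S(k+1).
By induction, 7 | S(n) for all n ≥ 0.

7 | S(n)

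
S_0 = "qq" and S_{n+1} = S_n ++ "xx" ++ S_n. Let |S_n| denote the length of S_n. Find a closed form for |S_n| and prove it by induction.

Claim: |S_n| = 2^{n+2} − 2.

Base case: |S_0| = 2, and 2^{0+2} − 2 = 2.
Assume |S_r| = 2^{r+2} − 2.
Then |S_{r+1}| = |S_r| + 2 + |S_r| = 2|S_r| + 2 = 2(2^{r+2} − 2) + 2 = 2^{r+3} − 4 + 2 = 2^{r+3} − 2.
This completes the inductive step, so |S_n| = 2^{n+2} − 2 for all n ≥ 0.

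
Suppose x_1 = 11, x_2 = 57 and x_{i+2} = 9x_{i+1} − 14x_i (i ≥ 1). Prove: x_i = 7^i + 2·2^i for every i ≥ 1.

Base cases: x_1 = 11 and 7^1 + 2·2^1 = 11; x_2 = 57 and 7^2 + 2·2^2 = 57.
Assume x_j = 7^j + 2·2^j for all 1 ≤ j ≤ r, where r ≥ 2.
Then x_{r+1} = 9x_r − 14x_{r−1} = 9·(7^r + 2·2^r) − 14·(7^{r−1} + 2·2^{r−1}) = (9·7 − 14)7^{r−1} + 2·(9·2 − 14)2^{r−1} = 49·7^{r−1} + 8·2^{r−1} = 7^{r+1} + 2·2^{r+1}.
So the formula holds for r+1, and by strong induction x_i = 7^i + 2·2^i for all i ≥ 1.

x_i = 7^i + 2·2^i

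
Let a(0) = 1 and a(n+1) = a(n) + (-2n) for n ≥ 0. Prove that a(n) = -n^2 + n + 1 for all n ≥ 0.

Base case: a(0) = 1, and -0^2 + 0 + 1 = 1.
Assume a(k) = -k^2 + k + 1.
Then a(k+1) = a(k) + (-2k) = (-k^2 + k + 1) + (-2k) = -k^2 − k + 1,
and -(k+1)^2 + (k+1) + 1 = -k^2 − k + 1.
Hence a(n) = -n^2 + n + 1 for every n ≥ 0, by induction.

a(n) = -n^2 + n + 1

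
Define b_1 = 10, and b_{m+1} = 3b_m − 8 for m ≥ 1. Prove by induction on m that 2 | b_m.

Base case: b_1 = 10 = 2·5, so 2 | b_1.
Assume 2 | b_j, so b_j = 2t for some integer t.
Then b_{j+1} = 3b_j − 8 = 3·(2t) − 8 = 2(3t − 4), so 2 | b_{j+1}.
This completes the inductive step, so 2 | b_m for all m ≥ 1.

2 | b_m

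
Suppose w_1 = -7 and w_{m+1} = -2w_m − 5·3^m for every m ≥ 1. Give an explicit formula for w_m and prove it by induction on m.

Claim: w_m = 2·(-2)^m − 3^m.

Base case: w_1 = -7, and 2·(-2)^1 − 3^1 = -4 − 3 = -7.
Assume w_r = 2·(-2)^r − 3^r for some r ≥ 1.
Then w_{r+1} = -2w_r − 5·3^r = -2·(2·(-2)^r − 3^r) − 5·3^r = 2·(-2)^{r+1} + 2·3^r − 5·3^r = 2·(-2)^{r+1} − 3·3^r = 2·(-2)^{r+1} − 3^{r+1}.
By induction, w_m = 2·(-2)^m − 3^m for all m ≥ 1.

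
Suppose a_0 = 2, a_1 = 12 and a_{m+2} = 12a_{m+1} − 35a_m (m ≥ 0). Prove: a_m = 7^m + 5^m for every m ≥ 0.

Base cases: a_0 = 2 and 7^0 + 5^0 = 2; a_1 = 12 and 7^1 + 5^1 = 12.
Assume a_j = 7^j + 5^j for all 0 ≤ j ≤ k, where k ≥ 1.
Then a_{k+1} = 12a_k − 35a_{k−1} = 12·(7^k + 5^k) − 35·(7^{k−1} + 5^{k−1}) = (12·7 − 35)7^{k−1} + (12·5 − 35)5^{k−1} = 49·7^{k−1} + 25·5^{k−1} = 7^{k+1} + 5^{k+1}.
By strong induction, a_m = 7^m + 5^m for all m ≥ 0.

a_m = 7^m + 5^m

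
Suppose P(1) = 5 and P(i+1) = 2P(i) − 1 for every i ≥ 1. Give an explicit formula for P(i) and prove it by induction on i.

Claim: P(i) = 2^{i+1} + 1.

Base case: P(1) = 5, and 2^{1+1} + 1 = 4 + 1 = 5.
Assume P(k) = 2^{k+1} + 1 for some k ≥ 1.
Then P(k+1) = 2P(k) − 1 = 2·(2^{k+1} + 1) − 1 = 2^{k+2} + 2 − 1 = 2^{k+2} + 1.
So the formula holds for k+1, and by induction P(i) = 2^{i+1} + 1 for all i ≥ 1.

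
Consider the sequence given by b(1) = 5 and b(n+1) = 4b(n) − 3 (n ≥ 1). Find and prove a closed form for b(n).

Claim: b(n) = 4^n + 1.

Base case: b(1) = 5, and 4^1 + 1 = 4 + 1 = 5.
Assume b(j) = 4^j + 1 for some j ≥ 1.
Then b(j+1) = 4b(j) − 3 = 4·(4^j + 1) − 3 = 4^{j+1} + 4 − 3 = 4^{j+1} + 1.
By induction, b(n) = 4^n + 1 for all n ≥ 1.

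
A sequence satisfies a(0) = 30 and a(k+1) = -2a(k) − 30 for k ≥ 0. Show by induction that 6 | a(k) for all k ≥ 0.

Base case: a(0) = 30 = 6·5, so 6 | a(0).
Assume 6 | a(r), so a(r) = 6t for some integer t.
Then a(r+1) = -2a(r) − 30 = -2·(6t) − 30 = 6(-2t − 5), so 6 | a(r+1).
This completes the inductive step, so 6 | a(k) for all k ≥ 0.

6 | a(k)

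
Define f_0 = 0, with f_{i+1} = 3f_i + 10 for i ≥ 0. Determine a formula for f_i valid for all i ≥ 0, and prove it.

Claim: f_i = 5·3^i − 5.

Base case: f_0 = 0, and 5·3^0 − 5 = 5 − 5 = 0.
Assume f_r = 5·3^r − 5 for some r ≥ 0.
Then f_{r+1} = 3f_r + 10 = 3·(5·3^r − 5) + 10 = 15·3^r − 15 + 10 = 5·3^{r+1} − 5.
This completes the inductive step, so f_i = 5·3^i − 5 for all i ≥ 0.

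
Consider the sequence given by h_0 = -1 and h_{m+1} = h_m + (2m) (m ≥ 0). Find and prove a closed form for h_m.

Claim: h_m = m^2 − m − 1.

Base case: h_0 = -1, and 0^2 − 0 − 1 = -1.
Assume h_j = j^2 − j − 1.
Then h_{j+1} = h_j + (2j) = (j^2 − j − 1) + (2j) = j^2 + j − 1,
and (j+1)^2 − (j+1) − 1 = j^2 + j − 1.
This completes the inductive step, so h_m = m^2 − m − 1 for all m ≥ 0.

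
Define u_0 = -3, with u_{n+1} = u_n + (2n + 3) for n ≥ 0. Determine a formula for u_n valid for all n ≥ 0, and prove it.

Claim: u_n = n^2 + 2n − 3.

Base case: u_0 = -3, and 0^2 + 2·0 − 3 = -3.
Assume u_k = k^2 + 2k − 3.
Then u_{k+1} = u_k + (2k + 3) = (k^2 + 2k − 3) + (2k + 3) = k^2 + 4k,
and (k+1)^2 + 2·(k+1) − 3 = k^2 + 4k.
Hence u_n = n^2 + 2n − 3 for every n ≥ 0, by induction.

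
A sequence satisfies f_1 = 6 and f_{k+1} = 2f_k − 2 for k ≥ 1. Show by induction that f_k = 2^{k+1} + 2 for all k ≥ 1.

Base case: f_1 = 6, and 2^{1+1} + 2 = 4 + 2 = 6.
Assume f_m = 2^{m+1} + 2 for some m ≥ 1.
Then f_{m+1} = 2f_m − 2 = 2·(2^{m+1} + 2) − 2 = 2^{m+2} + 4 − 2 = 2^{m+2} + 2.
So the formula holds for m+1, and by induction f_k = 2^{k+1} + 2 for all k ≥ 1.

f_k = 2^{k+1} + 2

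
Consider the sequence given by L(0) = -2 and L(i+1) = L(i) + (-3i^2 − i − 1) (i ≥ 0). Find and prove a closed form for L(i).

Claim: L(i) = -i^3 + i^2 − i − 2.

Base case: L(0) = -2, and -0^3 + 0^2 − 0 − 2 = -2.
Assume L(r) = -r^3 + r^2 − r − 2.
Then L(r+1) = L(r) + (-3r^2 − r − 1) = (-r^3 + r^2 − r − 2) + (-3r^2 − r − 1) = -r^3 − 2r^2 − 2r − 3,
and -(r+1)^3 + (r+1)^2 − (r+1) − 2 = -r^3 − 2r^2 − 2r − 3.
Hence L(i) = -i^3 + i^2 − i − 2 for every i ≥ 0, by induction.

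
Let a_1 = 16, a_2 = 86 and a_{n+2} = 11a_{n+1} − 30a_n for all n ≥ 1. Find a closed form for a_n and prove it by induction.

Claim: a_n = 2·5^n + 6^n.

Base cases: a_1 = 16 and 2·5^1 + 6^1 = 16; a_2 = 86 and 2·5^2 + 6^2 = 86.
Assume a_j = 2·5^j + 6^j for all 1 ≤ j ≤ r, where r ≥ 2.
Then a_{r+1} = 11a_r − 30a_{r−1} = 11·(2·5^r + 6^r) − 30·(2·5^{r−1} + 6^{r−1}) = 2·(11·5 − 30)5^{r−1} + (11·6 − 30)6^{r−1} = 50·5^{r−1} + 36·6^{r−1} = 2·5^{r+1} + 6^{r+1}.
Hence a_n = 2·5^n + 6^n for every n ≥ 1, by strong induction.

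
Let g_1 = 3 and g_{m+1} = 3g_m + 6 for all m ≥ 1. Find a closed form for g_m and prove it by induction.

Claim: g_m = 2·3^m − 3.

Base case: g_1 = 3, and 2·3^1 − 3 = 6 − 3 = 3.
Assume g_r = 2·3^r − 3 for some r ≥ 1.
Then g_{r+1} = 3g_r + 6 = 3·(2·3^r − 3) + 6 = 6·3^r − 9 + 6 = 2·3^{r+1} − 3.
This completes the inductive step, so g_m = 2·3^m − 3 for all m ≥ 1.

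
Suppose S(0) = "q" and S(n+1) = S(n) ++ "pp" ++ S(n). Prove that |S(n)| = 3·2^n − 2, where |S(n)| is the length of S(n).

Base case: |S(0)| = 1, and 3·2^0 − 2 = 1.
Assume |S(j)| = 3·2^j − 2.
Then |S(j+1)| = |S(j)| + 2 + |S(j)| = 2|S(j)| + 2 = 2(3·2^j − 2) + 2 = 3·2^{j+1} − 4 + 2 = 3·2^{j+1} − 2.
By induction, |S(n)| = 3·2^n − 2 for all n ≥ 0.

|S(n)| = 3·2^n − 2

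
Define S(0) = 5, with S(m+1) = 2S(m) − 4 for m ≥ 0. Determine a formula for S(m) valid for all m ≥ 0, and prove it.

Claim: S(m) = 2^m + 4.

Base case: S(0) = 5, and 2^0 + 4 = 1 + 4 = 5.
Assume S(r) = 2^r + 4 for some r ≥ 0.
Then S(r+1) = 2S(r) − 4 = 2·(2^r + 4) − 4 = 2^{r+1} + 8 − 4 = 2^{r+1} + 4.
So the formula holds for r+1, and by induction S(m) = 2^m + 4 for all m ≥ 0.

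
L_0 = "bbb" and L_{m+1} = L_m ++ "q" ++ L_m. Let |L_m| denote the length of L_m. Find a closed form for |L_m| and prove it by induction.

Claim: |L_m| = 2^{m+2} − 1.

Base case: |L_0| = 3, and 2^{0+2} − 1 = 3.
Assume |L_k| = 2^{k+2} − 1.
Then |L_{k+1}| = |L_k| + 1 + |L_k| = 2|L_k| + 1 = 2(2^{k+2} − 1) + 1 = 2^{k+3} − 2 + 1 = 2^{k+3} − 1.
This completes the inductive step, so |L_m| = 2^{m+2} − 1 for all m ≥ 0.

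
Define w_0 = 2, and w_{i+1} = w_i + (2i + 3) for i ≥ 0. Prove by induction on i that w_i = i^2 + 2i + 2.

Base case: w_0 = 2, and 0^2 + 2·0 + 2 = 2.
Assume w_j = j^2 + 2j + 2.
Then w_{j+1} = w_j + (2j + 3) = (j^2 + 2j + 2) + (2j + 3) = j^2 + 4j + 5,
and (j+1)^2 + 2·(j+1) + 2 = j^2 + 4j + 5.
Hence w_i = i^2 + 2i + 2 for every i ≥ 0, by induction.

w_i = i^2 + 2i + 2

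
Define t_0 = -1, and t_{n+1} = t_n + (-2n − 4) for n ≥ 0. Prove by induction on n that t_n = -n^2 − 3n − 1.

Base case: t_0 = -1, and -0^2 − 3·0 − 1 = -1.
Assume t_j = -j^2 − 3j − 1.
Then t_{j+1} = t_j + (-2j − 4) = (-j^2 − 3j − 1) + (-2j − 4) = -j^2 − 5j − 5,
and -(j+1)^2 − 3·(j+1) − 1 = -j^2 − 5j − 5.
Hence t_n = -n^2 − 3n − 1 for every n ≥ 0, by induction.

t_n = -n^2 − 3n − 1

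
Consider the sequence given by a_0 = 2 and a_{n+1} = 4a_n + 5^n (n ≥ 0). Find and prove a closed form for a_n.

Claim: a_n = 4^n + 5^n.

Base case: a_0 = 2, and 4^0 + 5^0 = 1 + 1 = 2.
Assume a_k = 4^k + 5^k for some k ≥ 0.
Then a_{k+1} = 4a_k + 5^k = 4·(4^k + 5^k) + 5^k = 4^{k+1} + 4·5^k + 5^k = 4^{k+1} + 5·5^k = 4^{k+1} + 5^{k+1}.
This completes the inductive step, so a_n = 4^n + 5^n for all n ≥ 0.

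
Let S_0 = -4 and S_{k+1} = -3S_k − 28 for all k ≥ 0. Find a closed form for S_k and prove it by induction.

Claim: S_k = 3·(-3)^k − 7.

Base case: S_0 = -4, and 3·(-3)^0 − 7 = 3 − 7 = -4.
Assume S_r = 3·(-3)^r − 7 for some r ≥ 0.
Then S_{r+1} = -3S_r − 28 = -3·(3·(-3)^r − 7) − 28 = -9·(-3)^r + 21 − 28 = 3·(-3)^{r+1} − 7.
This completes the inductive step, so S_k = 3·(-3)^k − 7 for all k ≥ 0.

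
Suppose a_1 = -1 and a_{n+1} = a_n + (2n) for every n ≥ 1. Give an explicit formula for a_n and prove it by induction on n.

Claim: a_n = n^2 − n − 1.

Base case: a_1 = -1, and 1^2 − 1 − 1 = -1.
Assume a_m = m^2 − m − 1.
Then a_{m+1} = a_m + (2m) = (m^2 − m − 1) + (2m) = m^2 + m − 1,
and (m+1)^2 − (m+1) − 1 = m^2 + m − 1.
By induction, a_n = n^2 − n − 1 for all n ≥ 1.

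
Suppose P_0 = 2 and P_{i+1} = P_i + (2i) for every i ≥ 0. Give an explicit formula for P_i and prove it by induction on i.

Claim: P_i = i^2 − i + 2.

Base case: P_0 = 2, and 0^2 − 0 + 2 = 2.
Assume P_j = j^2 − j + 2.
Then P_{j+1} = P_j + (2j) = (j^2 − j + 2) + (2j) = j^2 + j + 2,
and (j+1)^2 − (j+1) + 2 = j^2 + j + 2.
By induction, P_i = i^2 − i + 2 for all i ≥ 0.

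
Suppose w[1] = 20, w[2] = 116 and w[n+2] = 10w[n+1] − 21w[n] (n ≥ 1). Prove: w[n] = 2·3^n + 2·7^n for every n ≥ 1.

Base cases: w[1] = 20 and 2·3^1 + 2·7^1 = 20; w[2] = 116 and 2·3^2 + 2·7^2 = 116.
Assume w[i] = 2·3^i + 2·7^i for all 1 ≤ i ≤ j, where j ≥ 2.
Then w[j+1] = 10w[j] − 21w[j−1] = 10·(2·3^j + 2·7^j) − 21·(2·3^{j−1} + 2·7^{j−1}) = 2·(10·3 − 21)3^{j−1} + 2·(10·7 − 21)7^{j−1} = 18·3^{j−1} + 98·7^{j−1} = 2·3^{j+1} + 2·7^{j+1}.
This completes the inductive step, so w[n] = 2·3^n + 2·7^n for all n ≥ 1.

w[n] = 2·3^n + 2·7^n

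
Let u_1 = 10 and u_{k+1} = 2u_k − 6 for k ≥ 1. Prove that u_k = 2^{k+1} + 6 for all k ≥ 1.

Base case: u_1 = 10, and 2^{1+1} + 6 = 4 + 6 = 10.
Assume u_j = 2^{j+1} + 6 for some j ≥ 1.
Then u_{j+1} = 2u_j − 6 = 2·(2^{j+1} + 6) − 6 = 2^{j+2} + 12 − 6 = 2^{j+2} + 6.
So the formula holds for j+1, and by induction u_k = 2^{k+1} + 6 for all k ≥ 1.

u_k = 2^{k+1} + 6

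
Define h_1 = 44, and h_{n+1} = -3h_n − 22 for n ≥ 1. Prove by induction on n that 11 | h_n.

Base case: h_1 = 44 = 11·4, so 11 | h_1.
Assume 11 | h_r, so h_r = 11t for some integer t.
Then h_{r+1} = -3h_r − 22 = -3·(11t) − 22 = 11(-3t − 2), so 11 | h_{r+1}.
Hence 11 | h_n for every n ≥ 1, by induction.

11 | h_n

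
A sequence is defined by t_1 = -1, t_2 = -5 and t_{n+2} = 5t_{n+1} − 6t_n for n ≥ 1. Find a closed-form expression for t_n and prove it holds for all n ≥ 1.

Claim: t_n = 2^n − 3^n.

Base cases: t_1 = -1 and 2^1 − 3^1 = -1; t_2 = -5 and 2^2 − 3^2 = -5.
Assume t_j = 2^j − 3^j for all 1 ≤ j ≤ k, where k ≥ 2.
Then t_{k+1} = 5t_k − 6t_{k−1} = 5·(2^k − 3^k) − 6·(2^{k−1} − 3^{k−1}) = (5·2 − 6)2^{k−1} − (5·3 − 6)3^{k−1} = 4·2^{k−1} − 9·3^{k−1} = 2^{k+1} − 3^{k+1}.
By strong induction, t_n = 2^n − 3^n for all n ≥ 1.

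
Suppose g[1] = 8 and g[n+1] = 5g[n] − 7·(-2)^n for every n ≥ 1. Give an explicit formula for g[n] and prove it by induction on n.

Claim: g[n] = 2·5^n + (-2)^n.

Base case: g[1] = 8, and 2·5^1 + (-2)^1 = 10 − 2 = 8.
Assume g[j] = 2·5^j + (-2)^j for some j ≥ 1.
Then g[j+1] = 5g[j] − 7·(-2)^j = 5·(2·5^j + (-2)^j) − 7·(-2)^j = 2·5^{j+1} + 5·(-2)^j − 7·(-2)^j = 2·5^{j+1} − 2·(-2)^j = 2·5^{j+1} + (-2)^{j+1}.
This completes the inductive step, so g[n] = 2·5^n + (-2)^n for all n ≥ 1.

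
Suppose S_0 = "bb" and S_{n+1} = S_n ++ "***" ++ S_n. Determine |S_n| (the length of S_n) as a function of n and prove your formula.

Claim: |S_n| = 5·2^n − 3.

Base case: |S_0| = 2, and 5·2^0 − 3 = 2.
Assume |S_j| = 5·2^j − 3.
Then |S_{j+1}| = |S_j| + 3 + |S_j| = 2|S_j| + 3 = 2(5·2^j − 3) + 3 = 5·2^{j+1} − 6 + 3 = 5·2^{j+1} − 3.
This completes the inductive step, so |S_n| = 5·2^n − 3 for all n ≥ 0.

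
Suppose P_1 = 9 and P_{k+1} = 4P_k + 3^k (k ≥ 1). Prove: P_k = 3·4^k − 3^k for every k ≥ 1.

Base case: P_1 = 9, and 3·4^1 − 3^1 = 12 − 3 = 9.
Assume P_j = 3·4^j − 3^j for some j ≥ 1.
Then P_{j+1} = 4P_j + 3^j = 4·(3·4^j − 3^j) + 3^j = 3·4^{j+1} − 4·3^j + 3^j = 3·4^{j+1} − 3·3^j = 3·4^{j+1} − 3^{j+1}.
By induction, P_k = 3·4^k − 3^k for all k ≥ 1.

P_k = 3·4^k − 3^k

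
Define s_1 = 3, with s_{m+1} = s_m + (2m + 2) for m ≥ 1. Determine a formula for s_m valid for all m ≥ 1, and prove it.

Claim: s_m = m^2 + m + 1.

Base case: s_1 = 3, and 1^2 + 1 + 1 = 3.
Assume s_k = k^2 + k + 1.
Then s_{k+1} = s_k + (2k + 2) = (k^2 + k + 1) + (2k + 2) = k^2 + 3k + 3,
and (k+1)^2 + (k+1) + 1 = k^2 + 3k + 3.
This completes the inductive step, so s_m = m^2 + m + 1 for all m ≥ 1.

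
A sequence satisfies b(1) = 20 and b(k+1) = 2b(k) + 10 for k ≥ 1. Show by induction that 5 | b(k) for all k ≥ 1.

Base case: b(1) = 20 = 5·4, so 5 | b(1).
Assume 5 | b(r), so b(r) = 5t for some integer t.
Then b(r+1) = 2b(r) + 10 = 2·(5t) + 10 = 5(2t + 2), so 5 | b(r+1).
This completes the inductive step, so 5 | b(k) for all k ≥ 1.

5 | b(k)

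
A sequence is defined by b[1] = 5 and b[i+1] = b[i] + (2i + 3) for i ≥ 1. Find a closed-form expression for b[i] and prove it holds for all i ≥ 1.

Claim: b[i] = i^2 + 2i + 2.

Base case: b[1] = 5, and 1^2 + 2·1 + 2 = 5.
Assume b[r] = r^2 + 2r + 2.
Then b[r+1] = b[r] + (2r + 3) = (r^2 + 2r + 2) + (2r + 3) = r^2 + 4r + 5,
and (r+1)^2 + 2·(r+1) + 2 = r^2 + 4r + 5.
This completes the inductive step, so b[i] = i^2 + 2i + 2 for all i ≥ 1.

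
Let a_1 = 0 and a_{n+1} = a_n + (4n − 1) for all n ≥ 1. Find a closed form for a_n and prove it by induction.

Claim: a_n = 2n^2 − 3n + 1.

Base case: a_1 = 0, and 2·1^2 − 3·1 + 1 = 0.
Assume a_k = 2k^2 − 3k + 1.
Then a_{k+1} = a_k + (4k − 1) = (2k^2 − 3k + 1) + (4k − 1) = 2k^2 + k,
and 2·(k+1)^2 − 3·(k+1) + 1 = 2k^2 + k.
This completes the inductive step, so a_n = 2n^2 − 3n + 1 for all n ≥ 1.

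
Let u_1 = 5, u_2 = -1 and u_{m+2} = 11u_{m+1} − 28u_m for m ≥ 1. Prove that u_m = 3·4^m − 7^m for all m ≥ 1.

Base cases: u_1 = 5 and 3·4^1 − 7^1 = 5; u_2 = -1 and 3·4^2 − 7^2 = -1.
Assume u_i = 3·4^i − 7^i for all 1 ≤ i ≤ j, where j ≥ 2.
Then u_{j+1} = 11u_j − 28u_{j−1} = 11·(3·4^j − 7^j) − 28·(3·4^{j−1} − 7^{j−1}) = 3·(11·4 − 28)4^{j−1} − (11·7 − 28)7^{j−1} = 48·4^{j−1} − 49·7^{j−1} = 3·4^{j+1} − 7^{j+1}.
By strong induction, u_m = 3·4^m − 7^m for all m ≥ 1.

u_m = 3·4^m − 7^m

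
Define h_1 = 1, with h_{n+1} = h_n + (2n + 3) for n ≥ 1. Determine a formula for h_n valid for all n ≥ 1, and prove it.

Claim: h_n = n^2 + 2n − 2.

Base case: h_1 = 1, and 1^2 + 2·1 − 2 = 1.
Assume h_m = m^2 + 2m − 2.
Then h_{m+1} = h_m + (2m + 3) = (m^2 + 2m − 2) + (2m + 3) = m^2 + 4m + 1,
and (m+1)^2 + 2·(m+1) − 2 = m^2 + 4m + 1.
Hence h_n = n^2 + 2n − 2 for every n ≥ 1, by induction.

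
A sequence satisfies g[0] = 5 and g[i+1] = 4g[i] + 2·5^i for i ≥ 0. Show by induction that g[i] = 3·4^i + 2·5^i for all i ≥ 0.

Base case: g[0] = 5, and 3·4^0 + 2·5^0 = 3 + 2 = 5.
Assume g[r] = 3·4^r + 2·5^r for some r ≥ 0.
Then g[r+1] = 4g[r] + 2·5^r = 4·(3·4^r + 2·5^r) + 2·5^r = 3·4^{r+1} + 8·5^r + 2·5^r = 3·4^{r+1} + 10·5^r = 3·4^{r+1} + 2·5^{r+1}.
So the formula holds for r+1, and by induction g[i] = 3·4^i + 2·5^i for all i ≥ 0.

g[i] = 3·4^i + 2·5^i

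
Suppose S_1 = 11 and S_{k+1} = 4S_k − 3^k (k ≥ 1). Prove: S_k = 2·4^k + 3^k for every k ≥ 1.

Base case: S_1 = 11, and 2·4^1 + 3^1 = 8 + 3 = 11.
Assume S_j = 2·4^j + 3^j for some j ≥ 1.
Then S_{j+1} = 4S_j − 3^j = 4·(2·4^j + 3^j) − 3^j = 2·4^{j+1} + 4·3^j − 3^j = 2·4^{j+1} + 3·3^j = 2·4^{j+1} + 3^{j+1}.
This completes the inductive step, so S_k = 2·4^k + 3^k for all k ≥ 1.

S_k = 2·4^k + 3^k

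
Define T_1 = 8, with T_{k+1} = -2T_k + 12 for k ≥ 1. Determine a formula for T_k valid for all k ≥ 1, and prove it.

Claim: T_k = -2·(-2)^k + 4.

Base case: T_1 = 8, and -2·(-2)^1 + 4 = 4 + 4 = 8.
Assume T_r = -2·(-2)^r + 4 for some r ≥ 1.
Then T_{r+1} = -2T_r + 12 = -2·(-2·(-2)^r + 4) + 12 = 4·(-2)^r − 8 + 12 = -2·(-2)^{r+1} + 4.
So the formula holds for r+1, and by induction T_k = -2·(-2)^k + 4 for all k ≥ 1.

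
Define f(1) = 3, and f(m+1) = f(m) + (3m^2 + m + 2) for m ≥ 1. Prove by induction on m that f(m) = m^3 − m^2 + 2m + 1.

Base case: f(1) = 3, and 1^3 − 1^2 + 2·1 + 1 = 3.
Assume f(r) = r^3 − r^2 + 2r + 1.
Then f(r+1) = f(r) + (3r^2 + r + 2) = (r^3 − r^2 + 2r + 1) + (3r^2 + r + 2) = r^3 + 2r^2 + 3r + 3,
and (r+1)^3 − (r+1)^2 + 2·(r+1) + 1 = r^3 + 2r^2 + 3r + 3.
By induction, f(m) = m^3 − m^2 + 2m + 1 for all m ≥ 1.

f(m) = m^3 − m^2 + 2m + 1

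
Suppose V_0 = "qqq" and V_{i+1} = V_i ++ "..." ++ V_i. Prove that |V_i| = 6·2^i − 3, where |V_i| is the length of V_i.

Base case: |V_0| = 3, and 6·2^0 − 3 = 3.
Assume |V_m| = 6·2^m − 3.
Then |V_{m+1}| = |V_m| + 3 + |V_m| = 2|V_m| + 3 = 2(6·2^m − 3) + 3 = 6·2^{m+1} − 6 + 3 = 6·2^{m+1} − 3.
Hence |V_i| = 6·2^i − 3 for every i ≥ 0, by induction.

|V_i| = 6·2^i − 3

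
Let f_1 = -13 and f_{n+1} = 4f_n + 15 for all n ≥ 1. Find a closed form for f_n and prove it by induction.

Claim: f_n = -2·4^n − 5.

Base case: f_1 = -13, and -2·4^1 − 5 = -8 − 5 = -13.
Assume f_k = -2·4^k − 5 for some k ≥ 1.
Then f_{k+1} = 4f_k + 15 = 4·(-2·4^k − 5) + 15 = -8·4^k − 20 + 15 = -2·4^{k+1} − 5.
By induction, f_n = -2·4^n − 5 for all n ≥ 1.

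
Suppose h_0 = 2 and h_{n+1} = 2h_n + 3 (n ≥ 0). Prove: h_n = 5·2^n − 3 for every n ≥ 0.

Base case: h_0 = 2, and 5·2^0 − 3 = 5 − 3 = 2.
Assume h_j = 5·2^j − 3 for some j ≥ 0.
Then h_{j+1} = 2h_j + 3 = 2·(5·2^j − 3) + 3 = 10·2^j − 6 + 3 = 5·2^{j+1} − 3.
This completes the inductive step, so h_n = 5·2^n − 3 for all n ≥ 0.

h_n = 5·2^n − 3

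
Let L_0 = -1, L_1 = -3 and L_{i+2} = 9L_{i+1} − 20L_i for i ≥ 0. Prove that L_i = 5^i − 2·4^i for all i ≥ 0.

Base cases: L_0 = -1 and 5^0 − 2·4^0 = -1; L_1 = -3 and 5^1 − 2·4^1 = -3.
Assume L_j = 5^j − 2·4^j for all 0 ≤ j ≤ k, where k ≥ 1.
Then L_{k+1} = 9L_k − 20L_{k−1} = 9·(5^k − 2·4^k) − 20·(5^{k−1} − 2·4^{k−1}) = (9·5 − 20)5^{k−1} − 2·(9·4 − 20)4^{k−1} = 25·5^{k−1} − 32·4^{k−1} = 5^{k+1} − 2·4^{k+1}.
So the formula holds for k+1, and by strong induction L_i = 5^i − 2·4^i for all i ≥ 0.

L_i = 5^i − 2·4^i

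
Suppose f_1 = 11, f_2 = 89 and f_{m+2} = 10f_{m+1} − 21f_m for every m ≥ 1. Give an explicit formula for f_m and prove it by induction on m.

Claim: f_m = 2·7^m − 3^m.

Base cases: f_1 = 11 and 2·7^1 − 3^1 = 11; f_2 = 89 and 2·7^2 − 3^2 = 89.
Assume f_j = 2·7^j − 3^j for all 1 ≤ j ≤ k, where k ≥ 2.
Then f_{k+1} = 10f_k − 21f_{k−1} = 10·(2·7^k − 3^k) − 21·(2·7^{k−1} − 3^{k−1}) = 2·(10·7 − 21)7^{k−1} − (10·3 − 21)3^{k−1} = 98·7^{k−1} − 9·3^{k−1} = 2·7^{k+1} − 3^{k+1}.
By strong induction, f_m = 2·7^m − 3^m for all m ≥ 1.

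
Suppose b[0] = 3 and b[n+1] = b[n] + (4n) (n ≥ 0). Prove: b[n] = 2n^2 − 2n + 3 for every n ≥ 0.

Base case: b[0] = 3, and 2·0^2 − 2·0 + 3 = 3.
Assume b[m] = 2m^2 − 2m + 3.
Then b[m+1] = b[m] + (4m) = (2m^2 − 2m + 3) + (4m) = 2m^2 + 2m + 3,
and 2·(m+1)^2 − 2·(m+1) + 3 = 2m^2 + 2m + 3.
Hence b[n] = 2n^2 − 2n + 3 for every n ≥ 0, by induction.

b[n] = 2n^2 − 2n + 3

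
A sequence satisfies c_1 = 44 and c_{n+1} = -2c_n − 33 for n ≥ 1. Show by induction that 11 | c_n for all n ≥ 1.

Base case: c_1 = 44 = 11·4, so 11 | c_1.
Assume 11 | c_k, so c_k = 11t for some integer t.
Then c_{k+1} = -2c_k − 33 = -2·(11t) − 33 = 11(-2t − 3), so 11 | c_{k+1}.
This completes the inductive step, so 11 | c_n for all n ≥ 1.

11 | c_n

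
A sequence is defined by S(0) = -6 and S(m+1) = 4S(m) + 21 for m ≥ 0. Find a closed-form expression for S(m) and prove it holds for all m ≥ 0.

Claim: S(m) = 4^m − 7.

Base case: S(0) = -6, and 4^0 − 7 = 1 − 7 = -6.
Assume S(k) = 4^k − 7 for some k ≥ 0.
Then S(k+1) = 4S(k) + 21 = 4·(4^k − 7) + 21 = 4^{k+1} − 28 + 21 = 4^{k+1} − 7.
Hence S(m) = 4^m − 7 for every m ≥ 0, by induction.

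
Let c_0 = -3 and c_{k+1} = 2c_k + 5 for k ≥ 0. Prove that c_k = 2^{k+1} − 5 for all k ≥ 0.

Base case: c_0 = -3, and 2^{0+1} − 5 = 2 − 5 = -3.
Assume c_r = 2^{r+1} − 5 for some r ≥ 0.
Then c_{r+1} = 2c_r + 5 = 2·(2^{r+1} − 5) + 5 = 2^{r+2} − 10 + 5 = 2^{r+2} − 5.
So the formula holds for r+1, and by induction c_k = 2^{k+1} − 5 for all k ≥ 0.

c_k = 2^{k+1} − 5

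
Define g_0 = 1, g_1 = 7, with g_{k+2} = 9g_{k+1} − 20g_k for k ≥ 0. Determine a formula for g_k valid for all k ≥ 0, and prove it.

Claim: g_k = 3·5^k − 2·4^k.

Base cases: g_0 = 1 and 3·5^0 − 2·4^0 = 1; g_1 = 7 and 3·5^1 − 2·4^1 = 7.
Assume g_j = 3·5^j − 2·4^j for all 0 ≤ j ≤ r, where r ≥ 1.
Then g_{r+1} = 9g_r − 20g_{r−1} = 9·(3·5^r − 2·4^r) − 20·(3·5^{r−1} − 2·4^{r−1}) = 3·(9·5 − 20)5^{r−1} − 2·(9·4 − 20)4^{r−1} = 75·5^{r−1} − 32·4^{r−1} = 3·5^{r+1} − 2·4^{r+1}.
This completes the inductive step, so g_k = 3·5^k − 2·4^k for all k ≥ 0.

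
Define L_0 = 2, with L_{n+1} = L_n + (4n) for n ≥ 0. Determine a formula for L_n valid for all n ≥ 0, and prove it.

Claim: L_n = 2n^2 − 2n + 2.

Base case: L_0 = 2, and 2·0^2 − 2·0 + 2 = 2.
Assume L_j = 2j^2 − 2j + 2.
Then L_{j+1} = L_j + (4j) = (2j^2 − 2j + 2) + (4j) = 2j^2 + 2j + 2,
and 2·(j+1)^2 − 2·(j+1) + 2 = 2j^2 + 2j + 2.
Hence L_n = 2n^2 − 2n + 2 for every n ≥ 0, by induction.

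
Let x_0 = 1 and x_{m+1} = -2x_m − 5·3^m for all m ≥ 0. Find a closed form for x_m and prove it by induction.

Claim: x_m = 2·(-2)^m − 3^m.

Base case: x_0 = 1, and 2·(-2)^0 − 3^0 = 2 − 1 = 1.
Assume x_k = 2·(-2)^k − 3^k for some k ≥ 0.
Then x_{k+1} = -2x_k − 5·3^k = -2·(2·(-2)^k − 3^k) − 5·3^k = 2·(-2)^{k+1} + 2·3^k − 5·3^k = 2·(-2)^{k+1} − 3·3^k = 2·(-2)^{k+1} − 3^{k+1}.
So the formula holds for k+1, and by induction x_m = 2·(-2)^m − 3^m for all m ≥ 0.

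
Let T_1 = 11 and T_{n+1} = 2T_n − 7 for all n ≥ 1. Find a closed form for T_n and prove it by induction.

Claim: T_n = 2^{n+1} + 7.

Base case: T_1 = 11, and 2^{1+1} + 7 = 4 + 7 = 11.
Assume T_k = 2^{k+1} + 7 for some k ≥ 1.
Then T_{k+1} = 2T_k − 7 = 2·(2^{k+1} + 7) − 7 = 2^{k+2} + 14 − 7 = 2^{k+2} + 7.
Hence T_n = 2^{n+1} + 7 for every n ≥ 1, by induction.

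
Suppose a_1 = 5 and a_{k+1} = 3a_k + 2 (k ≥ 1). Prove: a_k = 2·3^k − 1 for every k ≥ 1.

Base case: a_1 = 5, and 2·3^1 − 1 = 6 − 1 = 5.
Assume a_m = 2·3^m − 1 for some m ≥ 1.
Then a_{m+1} = 3a_m + 2 = 3·(2·3^m − 1) + 2 = 6·3^m − 3 + 2 = 2·3^{m+1} − 1.
Hence a_k = 2·3^k − 1 for every k ≥ 1, by induction.

a_k = 2·3^k − 1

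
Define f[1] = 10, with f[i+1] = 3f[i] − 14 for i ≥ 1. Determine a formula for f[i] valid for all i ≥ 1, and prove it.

Claim: f[i] = 3^i + 7.

Base case: f[1] = 10, and 3^1 + 7 = 3 + 7 = 10.
Assume f[j] = 3^j + 7 for some j ≥ 1.
Then f[j+1] = 3f[j] − 14 = 3·(3^j + 7) − 14 = 3^{j+1} + 21 − 14 = 3^{j+1} + 7.
So the formula holds for j+1, and by induction f[i] = 3^i + 7 for all i ≥ 1.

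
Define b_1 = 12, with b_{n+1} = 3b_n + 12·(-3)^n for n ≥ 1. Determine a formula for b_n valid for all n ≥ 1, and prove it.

Claim: b_n = 2·3^n − 2·(-3)^n.

Base case: b_1 = 12, and 2·3^1 − 2·(-3)^1 = 6 + 6 = 12.
Assume b_k = 2·3^k − 2·(-3)^k for some k ≥ 1.
Then b_{k+1} = 3b_k + 12·(-3)^k = 3·(2·3^k − 2·(-3)^k) + 12·(-3)^k = 2·3^{k+1} − 6·(-3)^k + 12·(-3)^k = 2·3^{k+1} + 6·(-3)^k = 2·3^{k+1} − 2·(-3)^{k+1}.
This completes the inductive step, so b_n = 2·3^n − 2·(-3)^n for all n ≥ 1.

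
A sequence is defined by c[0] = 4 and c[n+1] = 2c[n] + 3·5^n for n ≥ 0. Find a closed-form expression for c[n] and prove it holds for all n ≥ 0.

Claim: c[n] = 3·2^n + 5^n.

Base case: c[0] = 4, and 3·2^0 + 5^0 = 3 + 1 = 4.
Assume c[m] = 3·2^m + 5^m for some m ≥ 0.
Then c[m+1] = 2c[m] + 3·5^m = 2·(3·2^m + 5^m) + 3·5^m = 3·2^{m+1} + 2·5^m + 3·5^m = 3·2^{m+1} + 5·5^m = 3·2^{m+1} + 5^{m+1}.
So the formula holds for m+1, and by induction c[n] = 3·2^n + 5^n for all n ≥ 0.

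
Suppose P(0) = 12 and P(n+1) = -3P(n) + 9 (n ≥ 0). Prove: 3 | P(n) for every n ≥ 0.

Base case: P(0) = 12 = 3·4, so 3 | P(0).
Assume 3 | P(r), so P(r) = 3t for some integer t.
Then P(r+1) = -3P(r) + 9 = -3·(3t) + 9 = 3(-3t + 3), so 3 | P(r+1).
So the property holds for r+1, and by induction 3 | P(n) for all n ≥ 0.

3 | P(n)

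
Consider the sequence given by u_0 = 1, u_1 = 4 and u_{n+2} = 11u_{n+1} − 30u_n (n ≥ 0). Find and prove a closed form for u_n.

Claim: u_n = -6^n + 2·5^n.

Base cases: u_0 = 1 and -6^0 + 2·5^0 = 1; u_1 = 4 and -6^1 + 2·5^1 = 4.
Assume u_j = -6^j + 2·5^j for all 0 ≤ j ≤ m, where m ≥ 1.
Then u_{m+1} = 11u_m − 30u_{m−1} = 11·(-6^m + 2·5^m) − 30·(-6^{m−1} + 2·5^{m−1}) = -(11·6 − 30)6^{m−1} + 2·(11·5 − 30)5^{m−1} = -36·6^{m−1} + 50·5^{m−1} = -6^{m+1} + 2·5^{m+1}.
By strong induction, u_n = -6^n + 2·5^n for all n ≥ 0.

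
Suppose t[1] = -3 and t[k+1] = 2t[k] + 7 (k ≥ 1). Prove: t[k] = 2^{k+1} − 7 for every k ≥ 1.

Base case: t[1] = -3, and 2^{1+1} − 7 = 4 − 7 = -3.
Assume t[j] = 2^{j+1} − 7 for some j ≥ 1.
Then t[j+1] = 2t[j] + 7 = 2·(2^{j+1} − 7) + 7 = 2^{j+2} − 14 + 7 = 2^{j+2} − 7.
So the formula holds for j+1, and by induction t[k] = 2^{k+1} − 7 for all k ≥ 1.

t[k] = 2^{k+1} − 7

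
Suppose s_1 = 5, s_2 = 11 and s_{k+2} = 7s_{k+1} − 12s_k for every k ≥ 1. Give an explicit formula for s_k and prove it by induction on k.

Claim: s_k = 3·3^k − 4^k.

Base cases: s_1 = 5 and 3·3^1 − 4^1 = 5; s_2 = 11 and 3·3^2 − 4^2 = 11.
Assume s_j = 3·3^j − 4^j for all 1 ≤ j ≤ m, where m ≥ 2.
Then s_{m+1} = 7s_m − 12s_{m−1} = 7·(3·3^m − 4^m) − 12·(3·3^{m−1} − 4^{m−1}) = 3·(7·3 − 12)3^{m−1} − (7·4 − 12)4^{m−1} = 27·3^{m−1} − 16·4^{m−1} = 3·3^{m+1} − 4^{m+1}.
This completes the inductive step, so s_k = 3·3^k − 4^k for all k ≥ 1.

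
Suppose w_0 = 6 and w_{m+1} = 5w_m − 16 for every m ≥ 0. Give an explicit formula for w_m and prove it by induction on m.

Claim: w_m = 2·5^m + 4.

Base case: w_0 = 6, and 2·5^0 + 4 = 2 + 4 = 6.
Assume w_r = 2·5^r + 4 for some r ≥ 0.
Then w_{r+1} = 5w_r − 16 = 5·(2·5^r + 4) − 16 = 10·5^r + 20 − 16 = 2·5^{r+1} + 4.
This completes the inductive step, so w_m = 2·5^m + 4 for all m ≥ 0.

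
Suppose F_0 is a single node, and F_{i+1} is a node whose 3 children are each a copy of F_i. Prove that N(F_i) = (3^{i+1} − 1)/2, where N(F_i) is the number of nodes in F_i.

Base case: N(F_0) = 1, and (3^{0+1} − 1)/2 = 1.
Assume N(F_j) = (3^{j+1} − 1)/2.
Then N(F_{j+1}) = 1 + 3N(F_j) = 1 + 3·(3^{j+1} − 1)/2 = 1 + (3^{j+2} − 3)/2 = (2 + 3^{j+2} − 3)/2 = (3^{j+2} − 1)/2.
This completes the inductive step, so N(F_i) = (3^{i+1} − 1)/2 for all i ≥ 0.

N(F_i) = (3^{i+1} − 1)/2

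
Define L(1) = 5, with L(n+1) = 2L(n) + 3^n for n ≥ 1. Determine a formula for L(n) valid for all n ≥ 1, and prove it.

Claim: L(n) = 2^n + 3^n.

Base case: L(1) = 5, and 2^1 + 3^1 = 2 + 3 = 5.
Assume L(k) = 2^k + 3^k for some k ≥ 1.
Then L(k+1) = 2L(k) + 3^k = 2·(2^k + 3^k) + 3^k = 2^{k+1} + 2·3^k + 3^k = 2^{k+1} + 3·3^k = 2^{k+1} + 3^{k+1}.
Hence L(n) = 2^n + 3^n for every n ≥ 1, by induction.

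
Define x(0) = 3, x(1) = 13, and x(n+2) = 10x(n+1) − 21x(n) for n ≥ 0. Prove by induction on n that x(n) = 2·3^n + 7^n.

Base cases: x(0) = 3 and 2·3^0 + 7^0 = 3; x(1) = 13 and 2·3^1 + 7^1 = 13.
Assume x(j) = 2·3^j + 7^j for all 0 ≤ j ≤ m, where m ≥ 1.
Then x(m+1) = 10x(m) − 21x(m−1) = 10·(2·3^m + 7^m) − 21·(2·3^{m−1} + 7^{m−1}) = 2·(10·3 − 21)3^{m−1} + (10·7 − 21)7^{m−1} = 18·3^{m−1} + 49·7^{m−1} = 2·3^{m+1} + 7^{m+1}.
By strong induction, x(n) = 2·3^n + 7^n for all n ≥ 0.

x(n) = 2·3^n + 7^n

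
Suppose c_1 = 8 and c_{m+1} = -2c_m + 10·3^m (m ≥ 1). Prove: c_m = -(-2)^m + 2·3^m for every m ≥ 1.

Base case: c_1 = 8, and -(-2)^1 + 2·3^1 = 2 + 6 = 8.
Assume c_r = -(-2)^r + 2·3^r for some r ≥ 1.
Then c_{r+1} = -2c_r + 10·3^r = -2·(-(-2)^r + 2·3^r) + 10·3^r = -(-2)^{r+1} − 4·3^r + 10·3^r = -(-2)^{r+1} + 6·3^r = -(-2)^{r+1} + 2·3^{r+1}.
This completes the inductive step, so c_m = -(-2)^m + 2·3^m for all m ≥ 1.

c_m = -(-2)^m + 2·3^m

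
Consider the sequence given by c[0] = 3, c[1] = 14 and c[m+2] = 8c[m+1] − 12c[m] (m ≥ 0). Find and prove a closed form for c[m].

Claim: c[m] = 2·6^m + 2^m.

Base cases: c[0] = 3 and 2·6^0 + 2^0 = 3; c[1] = 14 and 2·6^1 + 2^1 = 14.
Assume c[j] = 2·6^j + 2^j for all 0 ≤ j ≤ r, where r ≥ 1.
Then c[r+1] = 8c[r] − 12c[r−1] = 8·(2·6^r + 2^r) − 12·(2·6^{r−1} + 2^{r−1}) = 2·(8·6 − 12)6^{r−1} + (8·2 − 12)2^{r−1} = 72·6^{r−1} + 4·2^{r−1} = 2·6^{r+1} + 2^{r+1}.
By strong induction, c[m] = 2·6^m + 2^m for all m ≥ 0.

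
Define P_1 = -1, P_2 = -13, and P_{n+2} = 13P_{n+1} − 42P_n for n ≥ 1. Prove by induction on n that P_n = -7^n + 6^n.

Base cases: P_1 = -1 and -7^1 + 6^1 = -1; P_2 = -13 and -7^2 + 6^2 = -13.
Assume P_j = -7^j + 6^j for all 1 ≤ j ≤ k, where k ≥ 2.
Then P_{k+1} = 13P_k − 42P_{k−1} = 13·(-7^k + 6^k) − 42·(-7^{k−1} + 6^{k−1}) = -(13·7 − 42)7^{k−1} + (13·6 − 42)6^{k−1} = -49·7^{k−1} + 36·6^{k−1} = -7^{k+1} + 6^{k+1}.
By strong induction, P_n = -7^n + 6^n for all n ≥ 1.

P_n = -7^n + 6^n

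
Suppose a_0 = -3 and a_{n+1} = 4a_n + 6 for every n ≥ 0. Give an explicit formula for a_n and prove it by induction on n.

Claim: a_n = -4^n − 2.

Base case: a_0 = -3, and -4^0 − 2 = -1 − 2 = -3.
Assume a_j = -4^j − 2 for some j ≥ 0.
Then a_{j+1} = 4a_j + 6 = 4·(-4^j − 2) + 6 = -4^{j+1} − 8 + 6 = -4^{j+1} − 2.
So the formula holds for j+1, and by induction a_n = -4^n − 2 for all n ≥ 0.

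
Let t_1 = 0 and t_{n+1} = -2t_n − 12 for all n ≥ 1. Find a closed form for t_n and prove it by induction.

Claim: t_n = -2·(-2)^n − 4.

Base case: t_1 = 0, and -2·(-2)^1 − 4 = 4 − 4 = 0.
Assume t_r = -2·(-2)^r − 4 for some r ≥ 1.
Then t_{r+1} = -2t_r − 12 = -2·(-2·(-2)^r − 4) − 12 = 4·(-2)^r + 8 − 12 = -2·(-2)^{r+1} − 4.
So the formula holds for r+1, and by induction t_n = -2·(-2)^n − 4 for all n ≥ 1.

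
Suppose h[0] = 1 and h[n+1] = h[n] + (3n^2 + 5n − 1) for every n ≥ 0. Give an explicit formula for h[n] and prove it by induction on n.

Claim: h[n] = n^3 + n^2 − 3n + 1.

Base case: h[0] = 1, and 0^3 + 0^2 − 3·0 + 1 = 1.
Assume h[j] = j^3 + j^2 − 3j + 1.
Then h[j+1] = h[j] + (3j^2 + 5j − 1) = (j^3 + j^2 − 3j + 1) + (3j^2 + 5j − 1) = j^3 + 4j^2 + 2j,
and (j+1)^3 + (j+1)^2 − 3·(j+1) + 1 = j^3 + 4j^2 + 2j.
Hence h[n] = n^3 + n^2 − 3n + 1 for every n ≥ 0, by induction.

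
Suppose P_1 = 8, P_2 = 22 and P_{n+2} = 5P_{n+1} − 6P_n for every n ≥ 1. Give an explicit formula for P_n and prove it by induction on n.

Claim: P_n = 2·3^n + 2^n.

Base cases: P_1 = 8 and 2·3^1 + 2^1 = 8; P_2 = 22 and 2·3^2 + 2^2 = 22.
Assume P_i = 2·3^i + 2^i for all 1 ≤ i ≤ j, where j ≥ 2.
Then P_{j+1} = 5P_j − 6P_{j−1} = 5·(2·3^j + 2^j) − 6·(2·3^{j−1} + 2^{j−1}) = 2·(5·3 − 6)3^{j−1} + (5·2 − 6)2^{j−1} = 18·3^{j−1} + 4·2^{j−1} = 2·3^{j+1} + 2^{j+1}.
So the formula holds for j+1, and by strong induction P_n = 2·3^n + 2^n for all n ≥ 1.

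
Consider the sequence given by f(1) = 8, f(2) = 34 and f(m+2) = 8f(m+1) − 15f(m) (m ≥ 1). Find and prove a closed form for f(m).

Claim: f(m) = 5^m + 3^m.

Base cases: f(1) = 8 and 5^1 + 3^1 = 8; f(2) = 34 and 5^2 + 3^2 = 34.
Assume f(j) = 5^j + 3^j for all 1 ≤ j ≤ r, where r ≥ 2.
Then f(r+1) = 8f(r) − 15f(r−1) = 8·(5^r + 3^r) − 15·(5^{r−1} + 3^{r−1}) = (8·5 − 15)5^{r−1} + (8·3 − 15)3^{r−1} = 25·5^{r−1} + 9·3^{r−1} = 5^{r+1} + 3^{r+1}.
This completes the inductive step, so f(m) = 5^m + 3^m for all m ≥ 1.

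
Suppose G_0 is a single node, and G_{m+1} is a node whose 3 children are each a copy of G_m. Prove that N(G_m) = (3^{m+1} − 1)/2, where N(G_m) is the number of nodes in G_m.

Base case: N(G_0) = 1, and (3^{0+1} − 1)/2 = 1.
Assume N(G_j) = (3^{j+1} − 1)/2.
Then N(G_{j+1}) = 1 + 3N(G_j) = 1 + 3·(3^{j+1} − 1)/2 = 1 + (3^{j+2} − 3)/2 = (2 + 3^{j+2} − 3)/2 = (3^{j+2} − 1)/2.
So the formula holds for j+1, and by induction N(G_m) = (3^{m+1} − 1)/2 for all m ≥ 0.

N(G_m) = (3^{m+1} − 1)/2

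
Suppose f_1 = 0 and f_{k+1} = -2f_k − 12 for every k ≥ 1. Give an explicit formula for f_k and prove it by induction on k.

Claim: f_k = -2·(-2)^k − 4.

Base case: f_1 = 0, and -2·(-2)^1 − 4 = 4 − 4 = 0.
Assume f_m = -2·(-2)^m − 4 for some m ≥ 1.
Then f_{m+1} = -2f_m − 12 = -2·(-2·(-2)^m − 4) − 12 = 4·(-2)^m + 8 − 12 = -2·(-2)^{m+1} − 4.
This completes the inductive step, so f_k = -2·(-2)^k − 4 for all k ≥ 1.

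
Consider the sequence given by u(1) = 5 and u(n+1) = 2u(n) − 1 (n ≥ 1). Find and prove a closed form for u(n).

Claim: u(n) = 2^{n+1} + 1.

Base case: u(1) = 5, and 2^{1+1} + 1 = 4 + 1 = 5.
Assume u(m) = 2^{m+1} + 1 for some m ≥ 1.
Then u(m+1) = 2u(m) − 1 = 2·(2^{m+1} + 1) − 1 = 2^{m+2} + 2 − 1 = 2^{m+2} + 1.
This completes the inductive step, so u(n) = 2^{n+1} + 1 for all n ≥ 1.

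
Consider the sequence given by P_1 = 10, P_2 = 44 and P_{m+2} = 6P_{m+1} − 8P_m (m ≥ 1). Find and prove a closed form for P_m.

Claim: P_m = 3·4^m − 2^m.

Base cases: P_1 = 10 and 3·4^1 − 2^1 = 10; P_2 = 44 and 3·4^2 − 2^2 = 44.
Assume P_i = 3·4^i − 2^i for all 1 ≤ i ≤ j, where j ≥ 2.
Then P_{j+1} = 6P_j − 8P_{j−1} = 6·(3·4^j − 2^j) − 8·(3·4^{j−1} − 2^{j−1}) = 3·(6·4 − 8)4^{j−1} − (6·2 − 8)2^{j−1} = 48·4^{j−1} − 4·2^{j−1} = 3·4^{j+1} − 2^{j+1}.
Hence P_m = 3·4^m − 2^m for every m ≥ 1, by strong induction.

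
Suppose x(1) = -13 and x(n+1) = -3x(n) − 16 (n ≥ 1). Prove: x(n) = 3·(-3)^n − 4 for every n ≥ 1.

Base case: x(1) = -13, and 3·(-3)^1 − 4 = -9 − 4 = -13.
Assume x(m) = 3·(-3)^m − 4 for some m ≥ 1.
Then x(m+1) = -3x(m) − 16 = -3·(3·(-3)^m − 4) − 16 = -9·(-3)^m + 12 − 16 = 3·(-3)^{m+1} − 4.
By induction, x(n) = 3·(-3)^n − 4 for all n ≥ 1.

x(n) = 3·(-3)^n − 4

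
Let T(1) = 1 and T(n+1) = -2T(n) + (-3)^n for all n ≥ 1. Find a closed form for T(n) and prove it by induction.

Claim: T(n) = (-2)^n − (-3)^n.

Base case: T(1) = 1, and (-2)^1 − (-3)^1 = -2 + 3 = 1.
Assume T(r) = (-2)^r − (-3)^r for some r ≥ 1.
Then T(r+1) = -2T(r) + (-3)^r = -2·((-2)^r − (-3)^r) + (-3)^r = (-2)^{r+1} + 2·(-3)^r + (-3)^r = (-2)^{r+1} + 3·(-3)^r = (-2)^{r+1} − (-3)^{r+1}.
Hence T(n) = (-2)^n − (-3)^n for every n ≥ 1, by induction.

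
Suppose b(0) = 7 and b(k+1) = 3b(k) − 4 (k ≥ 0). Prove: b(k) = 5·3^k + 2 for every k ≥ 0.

Base case: b(0) = 7, and 5·3^0 + 2 = 5 + 2 = 7.
Assume b(m) = 5·3^m + 2 for some m ≥ 0.
Then b(m+1) = 3b(m) − 4 = 3·(5·3^m + 2) − 4 = 15·3^m + 6 − 4 = 5·3^{m+1} + 2.
By induction, b(k) = 5·3^k + 2 for all k ≥ 0.

b(k) = 5·3^k + 2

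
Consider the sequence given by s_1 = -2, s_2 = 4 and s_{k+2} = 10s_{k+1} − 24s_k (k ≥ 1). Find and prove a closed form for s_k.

Claim: s_k = 6^k − 2·4^k.

Base cases: s_1 = -2 and 6^1 − 2·4^1 = -2; s_2 = 4 and 6^2 − 2·4^2 = 4.
Assume s_j = 6^j − 2·4^j for all 1 ≤ j ≤ m, where m ≥ 2.
Then s_{m+1} = 10s_m − 24s_{m−1} = 10·(6^m − 2·4^m) − 24·(6^{m−1} − 2·4^{m−1}) = (10·6 − 24)6^{m−1} − 2·(10·4 − 24)4^{m−1} = 36·6^{m−1} − 32·4^{m−1} = 6^{m+1} − 2·4^{m+1}.
This completes the inductive step, so s_k = 6^k − 2·4^k for all k ≥ 1.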